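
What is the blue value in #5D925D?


Color: #5D925D
R = 5D = 93
G = 92 = 146
B = 5D = 93
Blue = 93


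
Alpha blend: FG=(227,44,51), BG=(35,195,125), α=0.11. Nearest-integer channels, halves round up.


C = α×F + (1-α)×B, with 1-α = 0.89
R: 0.11×227 + 0.89×35 = 24.97 + 31.15 = 56.12 → 56
G: 0.11×44 + 0.89×195 = 4.84 + 173.55 = 178.39 → 178
B: 0.11×51 + 0.89×125 = 5.61 + 111.25 = 116.86 → 117
= RGB(56, 178, 117)


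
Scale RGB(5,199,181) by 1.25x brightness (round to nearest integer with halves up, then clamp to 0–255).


Multiply each channel by 1.25, round half up, clamp to [0, 255]
R: 5×1.25 = 6.25 → round → 6
G: 199×1.25 = 248.75 → round → 249
B: 181×1.25 = 226.25 → round → 226
= RGB(6, 249, 226)


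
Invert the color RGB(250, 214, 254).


Invert: (255-R, 255-G, 255-B)
R: 255-250 = 5
G: 255-214 = 41
B: 255-254 = 1
= RGB(5, 41, 1)


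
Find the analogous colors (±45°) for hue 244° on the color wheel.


Base hue: 244°
Left analog: (244 - 45) mod 360 = 199°
Right analog: (244 + 45) mod 360 = 289°
Analogous hues = 199° and 289°


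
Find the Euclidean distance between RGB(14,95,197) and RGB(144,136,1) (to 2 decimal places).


d = √[(R₁-R₂)² + (G₁-G₂)² + (B₁-B₂)²]
d = √[(14-144)² + (95-136)² + (197-1)²]
d = √[16900 + 1681 + 38416]
d = √56997
d ≈ 238.74


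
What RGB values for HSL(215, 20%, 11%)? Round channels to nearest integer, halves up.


H=215°, S=0.20, L=0.11
C = (1-|2L-1|)×S = (1-|-0.78|)×0.20 = 0.044
H' = H/60 = 215/60 ≈ 3.5833; X = C×(1-|H' mod 2 - 1|) ≈ 0.0183
m = L - C/2 = 0.11 - 0.022 = 0.088
Sector ⌊H'⌋ = 3 → (R',G',B') = (0.0, ≈0.0183, 0.044)
RGB = ((R'+m)×255, (G'+m)×255, (B'+m)×255) = (22.44, 27.115, 33.66)
Round half up → RGB(22, 27, 34)


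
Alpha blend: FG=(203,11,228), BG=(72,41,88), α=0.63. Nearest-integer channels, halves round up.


C = α×F + (1-α)×B, with 1-α = 0.37
R: 0.63×203 + 0.37×72 = 127.89 + 26.64 = 154.53 → 155
G: 0.63×11 + 0.37×41 = 6.93 + 15.17 = 22.10 → 22
B: 0.63×228 + 0.37×88 = 143.64 + 32.56 = 176.20 → 176
= RGB(155, 22, 176)


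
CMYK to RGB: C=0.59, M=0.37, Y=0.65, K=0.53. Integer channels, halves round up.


R = 255 × (1-C) × (1-K) = 255 × 0.41 × 0.47 = 49.1385 → 49
G = 255 × (1-M) × (1-K) = 255 × 0.63 × 0.47 = 75.5055 → 76
B = 255 × (1-Y) × (1-K) = 255 × 0.35 × 0.47 = 41.9475 → 42
= RGB(49, 76, 42)


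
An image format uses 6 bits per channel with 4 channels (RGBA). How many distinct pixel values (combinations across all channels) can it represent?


Total bits = 6 bits/channel × 4 channels = 24 bits
Distinct pixel values = 2^24
= 16,777,216 pixel values


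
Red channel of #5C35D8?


Color: #5C35D8
R = 5C = 92
G = 35 = 53
B = D8 = 216
Red = 92


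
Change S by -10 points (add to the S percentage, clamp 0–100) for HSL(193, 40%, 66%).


Original S = 40%
Adjustment = -10 percentage points
New S = 40 + (-10) = 30
Clamp to [0, 100] → 30
= HSL(193°, 30%, 66%)


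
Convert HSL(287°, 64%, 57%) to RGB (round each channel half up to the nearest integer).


H=287°, S=0.64, L=0.57
C = (1-|2L-1|)×S = (1-|0.14|)×0.64 = 0.5504
H' = H/60 = 287/60 ≈ 4.7833; X = C×(1-|H' mod 2 - 1|) ≈ 0.4311
m = L - C/2 = 0.57 - 0.2752 = 0.2948
Sector ⌊H'⌋ = 4 → (R',G',B') = (≈0.4311, 0.0, 0.5504)
RGB = ((R'+m)×255, (G'+m)×255, (B'+m)×255) = (185.1164, 75.174, 215.526)
Round half up → RGB(185, 75, 216)


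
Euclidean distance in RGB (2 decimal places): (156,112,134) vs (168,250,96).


d = √[(R₁-R₂)² + (G₁-G₂)² + (B₁-B₂)²]
d = √[(156-168)² + (112-250)² + (134-96)²]
d = √[144 + 19044 + 1444]
d = √20632
d ≈ 143.64


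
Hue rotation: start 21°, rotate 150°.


New hue = (H + rotation) mod 360
New hue = (21 + 150) mod 360
= 171 mod 360
= 171°


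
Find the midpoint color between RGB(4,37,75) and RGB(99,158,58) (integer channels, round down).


Midpoint: each channel = ⌊(C₁+C₂)/2⌋
R: ⌊(4+99)/2⌋ = 51
G: ⌊(37+158)/2⌋ = 97
B: ⌊(75+58)/2⌋ = 66
= RGB(51, 97, 66)


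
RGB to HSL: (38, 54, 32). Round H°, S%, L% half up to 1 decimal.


Normalize: R'=38/255≈0.1490, G'=54/255≈0.2118, B'=32/255≈0.1255
Max=54/255, Min=32/255, Δ=Max-Min=22/255
L = (Max+Min)/2 = (54+32)/510 = 86/510 = 0.16862… → L = 16.9%
L ≤ 0.5 → S = Δ/(Max+Min) = 22/(54+32) = 22/86 = 0.25581… → S = 25.6%
(the 1/255 factors cancel in S and H, so raw channel differences can be used)
Max is G' → H = 60 × ((B-R)/Δ + 2) = 60 × ((32-38)/22 + 2)
  -6/22 + 2 = -0.2727… + 2 = 1.7272…
  H = 60 × 1.7272… = 103.636…° → H = 103.6°
= HSL(103.6°, 25.6%, 16.9%)


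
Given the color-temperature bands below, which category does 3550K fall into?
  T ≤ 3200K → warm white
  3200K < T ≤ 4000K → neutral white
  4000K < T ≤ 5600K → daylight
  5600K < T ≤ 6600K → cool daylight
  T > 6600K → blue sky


Temperature: 3550K
3200K < 3550K ≤ 4000K → neutral white
Classification: neutral white


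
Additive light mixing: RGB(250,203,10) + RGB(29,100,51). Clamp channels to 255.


Additive: each channel = min(255, C₁+C₂)
R: 250+29 = 279 → 255
G: 203+100 = 303 → 255
B: 10+51 = 61 → 61
= RGB(255, 255, 61)


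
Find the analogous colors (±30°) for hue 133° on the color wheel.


Base hue: 133°
Left analog: (133 - 30) mod 360 = 103°
Right analog: (133 + 30) mod 360 = 163°
Analogous hues = 103° and 163°


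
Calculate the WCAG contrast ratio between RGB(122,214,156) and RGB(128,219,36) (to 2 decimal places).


Linearize each sRGB channel c=v/255: c/12.92 if c ≤ 0.04045 else ((c+0.055)/1.055)^2.4
L = 0.2126×R_lin + 0.7152×G_lin + 0.0722×B_lin
Color 1 (122,214,156):
  R=122: 122/255≈0.4784 > 0.04045 → ((0.4784+0.055)/1.055)^2.4 ≈ 0.19462
  G=214: 214/255≈0.8392 > 0.04045 → ((0.8392+0.055)/1.055)^2.4 ≈ 0.67244
  B=156: 156/255≈0.6118 > 0.04045 → ((0.6118+0.055)/1.055)^2.4 ≈ 0.33245
  L1 = 0.2126×0.19462 + 0.7152×0.67244 + 0.0722×0.33245 ≈ 0.54631
Color 2 (128,219,36):
  R=128: 128/255≈0.5020 > 0.04045 → ((0.5020+0.055)/1.055)^2.4 ≈ 0.21586
  G=219: 219/255≈0.8588 > 0.04045 → ((0.8588+0.055)/1.055)^2.4 ≈ 0.70838
  B=36: 36/255≈0.1412 > 0.04045 → ((0.1412+0.055)/1.055)^2.4 ≈ 0.01764
  L2 = 0.2126×0.21586 + 0.7152×0.70838 + 0.0722×0.01764 ≈ 0.55380
Lighter = 0.55380, Darker = 0.54631
Ratio = (L_lighter + 0.05) / (L_darker + 0.05)
Ratio = (0.55380 + 0.05) / (0.54631 + 0.05) = 0.60380 / 0.59631 ≈ 1.0126
Ratio ≈ 1.01:1


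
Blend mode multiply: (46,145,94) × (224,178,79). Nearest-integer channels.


Multiply: C = A×B/255, rounded to nearest integer
R: 46×224/255 = 10304/255 ≈ 40.408 → 40
G: 145×178/255 = 25810/255 ≈ 101.216 → 101
B: 94×79/255 = 7426/255 ≈ 29.122 → 29
= RGB(40, 101, 29)


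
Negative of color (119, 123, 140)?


Invert: (255-R, 255-G, 255-B)
R: 255-119 = 136
G: 255-123 = 132
B: 255-140 = 115
= RGB(136, 132, 115)


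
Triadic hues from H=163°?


Triadic: equally spaced at 120° intervals
H1 = 163°
H2 = (163 + 120) mod 360 = 283°
H3 = (163 + 240) mod 360 = 43°
Triadic = 163°, 283°, 43°


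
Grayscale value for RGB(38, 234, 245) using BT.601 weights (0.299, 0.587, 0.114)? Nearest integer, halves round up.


Gray = 0.299×R + 0.587×G + 0.114×B
Gray = 0.299×38 + 0.587×234 + 0.114×245
Gray = 11.362 + 137.358 + 27.930
Gray = 176.650 → round half up → 177
Gray = 177


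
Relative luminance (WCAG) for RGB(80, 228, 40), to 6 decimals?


Linearize each channel (sRGB transfer function): c = v/255; c_lin = c/12.92 if c ≤ 0.04045, else ((c+0.055)/1.055)^2.4
  R: 80/255 ≈ 0.313725 > 0.04045 → ((0.313725+0.055)/1.055)^2.4 ≈ 0.080220
  G: 228/255 ≈ 0.894118 > 0.04045 → ((0.894118+0.055)/1.055)^2.4 ≈ 0.775822
  B: 40/255 ≈ 0.156863 > 0.04045 → ((0.156863+0.055)/1.055)^2.4 ≈ 0.021219
R_lin = 0.080220, G_lin = 0.775822, B_lin = 0.021219
L = 0.2126×R + 0.7152×G + 0.0722×B
L = 0.2126×0.080220 + 0.7152×0.775822 + 0.0722×0.021219
L ≈ 0.573455


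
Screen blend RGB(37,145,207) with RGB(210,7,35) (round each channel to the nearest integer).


Screen: C = 255 - (255-A)×(255-B)/255, rounded to nearest integer
R: 255 - (255-37)×(255-210)/255 = 255 - 9810/255 ≈ 255 - 38.471 = 216.529 → 217
G: 255 - (255-145)×(255-7)/255 = 255 - 27280/255 ≈ 255 - 106.980 = 148.020 → 148
B: 255 - (255-207)×(255-35)/255 = 255 - 10560/255 ≈ 255 - 41.412 = 213.588 → 214
= RGB(217, 148, 214)


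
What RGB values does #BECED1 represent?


BE → 190 (R)
CE → 206 (G)
D1 → 209 (B)
= RGB(190, 206, 209)


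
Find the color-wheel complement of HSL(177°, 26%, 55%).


Complement = opposite side of color wheel = hue + 180°
H' = (177 + 180) mod 360 = 357°
S and L unchanged.
= HSL(357°, 26%, 55%)


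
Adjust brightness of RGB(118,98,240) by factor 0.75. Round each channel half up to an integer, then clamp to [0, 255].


Multiply each channel by 0.75, round half up, clamp to [0, 255]
R: 118×0.75 = 88.5 → round → 89
G: 98×0.75 = 73.5 → round → 74
B: 240×0.75 = 180
= RGB(89, 74, 180)


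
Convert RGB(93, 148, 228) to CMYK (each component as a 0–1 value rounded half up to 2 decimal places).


R'=93/255≈0.3647, G'=148/255≈0.5804, B'=228/255≈0.8941
K = 1 - max(R',G',B') = 1 - 228/255 = 27/255 = 0.10588… → 0.11
(1-R'-K)/(1-K) simplifies to (max-R)/max with max = 228:
C = (228-93)/228 = 135/228 = 0.59210… → 0.59
M = (228-148)/228 = 80/228 = 0.35087… → 0.35
Y = (228-228)/228 = 0/228 = 0 → 0.00
= CMYK(0.59, 0.35, 0.00, 0.11)


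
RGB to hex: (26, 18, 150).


R = 26 → 1A (hex)
G = 18 → 12 (hex)
B = 150 → 96 (hex)
Hex = #1A1296


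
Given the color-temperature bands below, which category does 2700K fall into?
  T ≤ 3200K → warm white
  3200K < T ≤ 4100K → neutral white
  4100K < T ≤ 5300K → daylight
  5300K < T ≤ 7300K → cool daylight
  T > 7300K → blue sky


Temperature: 2700K
2700K ≤ 3200K → warm white
Classification: warm white


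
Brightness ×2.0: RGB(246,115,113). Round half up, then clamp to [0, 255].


Multiply each channel by 2.0, round half up, clamp to [0, 255]
R: 246×2.0 = 492 → clamp → 255
G: 115×2.0 = 230
B: 113×2.0 = 226
= RGB(255, 230, 226)


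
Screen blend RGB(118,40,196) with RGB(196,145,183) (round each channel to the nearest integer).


Screen: C = 255 - (255-A)×(255-B)/255, rounded to nearest integer
R: 255 - (255-118)×(255-196)/255 = 255 - 8083/255 ≈ 255 - 31.698 = 223.302 → 223
G: 255 - (255-40)×(255-145)/255 = 255 - 23650/255 ≈ 255 - 92.745 = 162.255 → 162
B: 255 - (255-196)×(255-183)/255 = 255 - 4248/255 ≈ 255 - 16.659 = 238.341 → 238
= RGB(223, 162, 238)


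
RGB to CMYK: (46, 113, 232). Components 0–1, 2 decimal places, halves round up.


R'=46/255≈0.1804, G'=113/255≈0.4431, B'=232/255≈0.9098
K = 1 - max(R',G',B') = 1 - 232/255 = 23/255 = 0.09019… → 0.09
(1-R'-K)/(1-K) simplifies to (max-R)/max with max = 232:
C = (232-46)/232 = 186/232 = 0.80172… → 0.80
M = (232-113)/232 = 119/232 = 0.51293… → 0.51
Y = (232-232)/232 = 0/232 = 0 → 0.00
= CMYK(0.80, 0.51, 0.00, 0.09)


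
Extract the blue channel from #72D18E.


Color: #72D18E
R = 72 = 114
G = D1 = 209
B = 8E = 142
Blue = 142


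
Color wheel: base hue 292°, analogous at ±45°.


Base hue: 292°
Left analog: (292 - 45) mod 360 = 247°
Right analog: (292 + 45) mod 360 = 337°
Analogous hues = 247° and 337°


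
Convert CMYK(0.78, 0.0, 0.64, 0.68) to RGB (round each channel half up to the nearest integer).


R = 255 × (1-C) × (1-K) = 255 × 0.22 × 0.32 = 17.952 → 18
G = 255 × (1-M) × (1-K) = 255 × 1.00 × 0.32 = 81.6 → 82
B = 255 × (1-Y) × (1-K) = 255 × 0.36 × 0.32 = 29.376 → 29
= RGB(18, 82, 29)


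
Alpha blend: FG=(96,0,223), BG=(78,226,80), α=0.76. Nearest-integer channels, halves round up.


C = α×F + (1-α)×B, with 1-α = 0.24
R: 0.76×96 + 0.24×78 = 72.96 + 18.72 = 91.68 → 92
G: 0.76×0 + 0.24×226 = 0.00 + 54.24 = 54.24 → 54
B: 0.76×223 + 0.24×80 = 169.48 + 19.20 = 188.68 → 189
= RGB(92, 54, 189)


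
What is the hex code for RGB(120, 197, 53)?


R = 120 → 78 (hex)
G = 197 → C5 (hex)
B = 53 → 35 (hex)
Hex = #78C535


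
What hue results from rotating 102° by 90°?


New hue = (H + rotation) mod 360
New hue = (102 + 90) mod 360
= 192 mod 360
= 192°


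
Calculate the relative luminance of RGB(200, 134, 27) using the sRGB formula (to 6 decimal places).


Linearize each channel (sRGB transfer function): c = v/255; c_lin = c/12.92 if c ≤ 0.04045, else ((c+0.055)/1.055)^2.4
  R: 200/255 ≈ 0.784314 > 0.04045 → ((0.784314+0.055)/1.055)^2.4 ≈ 0.577580
  G: 134/255 ≈ 0.525490 > 0.04045 → ((0.525490+0.055)/1.055)^2.4 ≈ 0.238398
  B: 27/255 ≈ 0.105882 > 0.04045 → ((0.105882+0.055)/1.055)^2.4 ≈ 0.010960
R_lin = 0.577580, G_lin = 0.238398, B_lin = 0.010960
L = 0.2126×R + 0.7152×G + 0.0722×B
L = 0.2126×0.577580 + 0.7152×0.238398 + 0.0722×0.010960
L ≈ 0.294087


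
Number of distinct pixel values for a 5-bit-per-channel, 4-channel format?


Total bits = 5 bits/channel × 4 channels = 20 bits
Distinct pixel values = 2^20
= 1,048,576 pixel values


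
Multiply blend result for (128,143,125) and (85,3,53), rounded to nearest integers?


Multiply: C = A×B/255, rounded to nearest integer
R: 128×85/255 = 10880/255 ≈ 42.667 → 43
G: 143×3/255 = 429/255 ≈ 1.682 → 2
B: 125×53/255 = 6625/255 ≈ 25.980 → 26
= RGB(43, 2, 26)


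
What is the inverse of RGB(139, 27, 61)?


Invert: (255-R, 255-G, 255-B)
R: 255-139 = 116
G: 255-27 = 228
B: 255-61 = 194
= RGB(116, 228, 194)


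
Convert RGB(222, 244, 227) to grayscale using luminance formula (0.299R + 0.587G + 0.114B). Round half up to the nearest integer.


Gray = 0.299×R + 0.587×G + 0.114×B
Gray = 0.299×222 + 0.587×244 + 0.114×227
Gray = 66.378 + 143.228 + 25.878
Gray = 235.484 → round half up → 235
Gray = 235


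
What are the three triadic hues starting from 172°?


Triadic: equally spaced at 120° intervals
H1 = 172°
H2 = (172 + 120) mod 360 = 292°
H3 = (172 + 240) mod 360 = 52°
Triadic = 172°, 292°, 52°


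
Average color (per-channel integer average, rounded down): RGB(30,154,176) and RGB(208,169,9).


Midpoint: each channel = ⌊(C₁+C₂)/2⌋
R: ⌊(30+208)/2⌋ = 119
G: ⌊(154+169)/2⌋ = 161
B: ⌊(176+9)/2⌋ = 92
= RGB(119, 161, 92)


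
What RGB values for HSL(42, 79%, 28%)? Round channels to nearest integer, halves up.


H=42°, S=0.79, L=0.28
C = (1-|2L-1|)×S = (1-|-0.44|)×0.79 = 0.4424
H' = H/60 = 42/60 ≈ 0.7000; X = C×(1-|H' mod 2 - 1|) = 0.30968
m = L - C/2 = 0.28 - 0.2212 = 0.0588
Sector ⌊H'⌋ = 0 → (R',G',B') = (0.4424, 0.30968, 0.0)
RGB = ((R'+m)×255, (G'+m)×255, (B'+m)×255) = (127.806, 93.9624, 14.994)
Round half up → RGB(128, 94, 15)


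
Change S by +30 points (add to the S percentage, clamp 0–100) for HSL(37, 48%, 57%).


Original S = 48%
Adjustment = +30 percentage points
New S = 48 + (30) = 78
Clamp to [0, 100] → 78
= HSL(37°, 78%, 57%)


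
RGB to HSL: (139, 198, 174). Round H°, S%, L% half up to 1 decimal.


Normalize: R'=139/255≈0.5451, G'=198/255≈0.7765, B'=174/255≈0.6824
Max=198/255, Min=139/255, Δ=Max-Min=59/255
L = (Max+Min)/2 = (198+139)/510 = 337/510 = 0.66078… → L = 66.1%
L > 0.5 → S = Δ/(2-Max-Min) = 59/(510-198-139) = 59/173 = 0.34104… → S = 34.1%
(the 1/255 factors cancel in S and H, so raw channel differences can be used)
Max is G' → H = 60 × ((B-R)/Δ + 2) = 60 × ((174-139)/59 + 2)
  35/59 + 2 = 0.5932… + 2 = 2.5932…
  H = 60 × 2.5932… = 155.593…° → H = 155.6°
= HSL(155.6°, 34.1%, 66.1%)


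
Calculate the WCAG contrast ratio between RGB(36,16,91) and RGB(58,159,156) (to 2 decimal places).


Linearize each sRGB channel c=v/255: c/12.92 if c ≤ 0.04045 else ((c+0.055)/1.055)^2.4
L = 0.2126×R_lin + 0.7152×G_lin + 0.0722×B_lin
Color 1 (36,16,91):
  R=36: 36/255≈0.1412 > 0.04045 → ((0.1412+0.055)/1.055)^2.4 ≈ 0.01764
  G=16: 16/255≈0.0627 > 0.04045 → ((0.0627+0.055)/1.055)^2.4 ≈ 0.00518
  B=91: 91/255≈0.3569 > 0.04045 → ((0.3569+0.055)/1.055)^2.4 ≈ 0.10462
  L1 = 0.2126×0.01764 + 0.7152×0.00518 + 0.0722×0.10462 ≈ 0.01501
Color 2 (58,159,156):
  R=58: 58/255≈0.2275 > 0.04045 → ((0.2275+0.055)/1.055)^2.4 ≈ 0.04231
  G=159: 159/255≈0.6235 > 0.04045 → ((0.6235+0.055)/1.055)^2.4 ≈ 0.34670
  B=156: 156/255≈0.6118 > 0.04045 → ((0.6118+0.055)/1.055)^2.4 ≈ 0.33245
  L2 = 0.2126×0.04231 + 0.7152×0.34670 + 0.0722×0.33245 ≈ 0.28096
Lighter = 0.28096, Darker = 0.01501
Ratio = (L_lighter + 0.05) / (L_darker + 0.05)
Ratio = (0.28096 + 0.05) / (0.01501 + 0.05) = 0.33096 / 0.06501 ≈ 5.0909
Ratio ≈ 5.09:1


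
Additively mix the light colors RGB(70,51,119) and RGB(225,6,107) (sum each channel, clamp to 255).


Additive: each channel = min(255, C₁+C₂)
R: 70+225 = 295 → 255
G: 51+6 = 57 → 57
B: 119+107 = 226 → 226
= RGB(255, 57, 226)


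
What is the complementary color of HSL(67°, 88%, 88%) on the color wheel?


Complement = opposite side of color wheel = hue + 180°
H' = (67 + 180) mod 360 = 247°
S and L unchanged.
= HSL(247°, 88%, 88%)


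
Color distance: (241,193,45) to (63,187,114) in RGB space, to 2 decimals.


d = √[(R₁-R₂)² + (G₁-G₂)² + (B₁-B₂)²]
d = √[(241-63)² + (193-187)² + (45-114)²]
d = √[31684 + 36 + 4761]
d = √36481
d = 191.00


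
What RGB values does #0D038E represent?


0D → 13 (R)
03 → 3 (G)
8E → 142 (B)
= RGB(13, 3, 142)


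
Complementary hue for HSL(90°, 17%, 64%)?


Complement = opposite side of color wheel = hue + 180°
H' = (90 + 180) mod 360 = 270°
S and L unchanged.
= HSL(270°, 17%, 64%)


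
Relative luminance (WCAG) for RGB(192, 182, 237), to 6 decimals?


Linearize each channel (sRGB transfer function): c = v/255; c_lin = c/12.92 if c ≤ 0.04045, else ((c+0.055)/1.055)^2.4
  R: 192/255 ≈ 0.752941 > 0.04045 → ((0.752941+0.055)/1.055)^2.4 ≈ 0.527115
  G: 182/255 ≈ 0.713725 > 0.04045 → ((0.713725+0.055)/1.055)^2.4 ≈ 0.467784
  B: 237/255 ≈ 0.929412 > 0.04045 → ((0.929412+0.055)/1.055)^2.4 ≈ 0.846873
R_lin = 0.527115, G_lin = 0.467784, B_lin = 0.846873
L = 0.2126×R + 0.7152×G + 0.0722×B
L = 0.2126×0.527115 + 0.7152×0.467784 + 0.0722×0.846873
L ≈ 0.507768


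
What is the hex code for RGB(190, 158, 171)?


R = 190 → BE (hex)
G = 158 → 9E (hex)
B = 171 → AB (hex)
Hex = #BE9EAB


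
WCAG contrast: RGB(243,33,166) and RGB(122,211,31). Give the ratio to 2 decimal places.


Linearize each sRGB channel c=v/255: c/12.92 if c ≤ 0.04045 else ((c+0.055)/1.055)^2.4
L = 0.2126×R_lin + 0.7152×G_lin + 0.0722×B_lin
Color 1 (243,33,166):
  R=243: 243/255≈0.9529 > 0.04045 → ((0.9529+0.055)/1.055)^2.4 ≈ 0.89627
  G=33: 33/255≈0.1294 > 0.04045 → ((0.1294+0.055)/1.055)^2.4 ≈ 0.01521
  B=166: 166/255≈0.6510 > 0.04045 → ((0.6510+0.055)/1.055)^2.4 ≈ 0.38133
  L1 = 0.2126×0.89627 + 0.7152×0.01521 + 0.0722×0.38133 ≈ 0.22896
Color 2 (122,211,31):
  R=122: 122/255≈0.4784 > 0.04045 → ((0.4784+0.055)/1.055)^2.4 ≈ 0.19462
  G=211: 211/255≈0.8275 > 0.04045 → ((0.8275+0.055)/1.055)^2.4 ≈ 0.65141
  B=31: 31/255≈0.1216 > 0.04045 → ((0.1216+0.055)/1.055)^2.4 ≈ 0.01370
  L2 = 0.2126×0.19462 + 0.7152×0.65141 + 0.0722×0.01370 ≈ 0.50825
Lighter = 0.50825, Darker = 0.22896
Ratio = (L_lighter + 0.05) / (L_darker + 0.05)
Ratio = (0.50825 + 0.05) / (0.22896 + 0.05) = 0.55825 / 0.27896 ≈ 2.0012
Ratio ≈ 2.00:1


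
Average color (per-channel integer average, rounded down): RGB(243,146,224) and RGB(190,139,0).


Midpoint: each channel = ⌊(C₁+C₂)/2⌋
R: ⌊(243+190)/2⌋ = 216
G: ⌊(146+139)/2⌋ = 142
B: ⌊(224+0)/2⌋ = 112
= RGB(216, 142, 112)


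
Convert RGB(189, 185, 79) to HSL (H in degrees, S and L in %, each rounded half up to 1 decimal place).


Normalize: R'=189/255≈0.7412, G'=185/255≈0.7255, B'=79/255≈0.3098
Max=189/255, Min=79/255, Δ=Max-Min=110/255
L = (Max+Min)/2 = (189+79)/510 = 268/510 = 0.52549… → L = 52.5%
L > 0.5 → S = Δ/(2-Max-Min) = 110/(510-189-79) = 110/242 = 0.45454… → S = 45.5%
(the 1/255 factors cancel in S and H, so raw channel differences can be used)
Max is R' → H = 60 × (((G-B)/Δ) mod 6) = 60 × (((185-79)/110) mod 6)
  106/110 = 0.9636…
  H = 60 × 0.9636… = 57.818…° → H = 57.8°
= HSL(57.8°, 45.5%, 52.5%)


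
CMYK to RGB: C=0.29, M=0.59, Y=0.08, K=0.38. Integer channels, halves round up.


R = 255 × (1-C) × (1-K) = 255 × 0.71 × 0.62 = 112.251 → 112
G = 255 × (1-M) × (1-K) = 255 × 0.41 × 0.62 = 64.821 → 65
B = 255 × (1-Y) × (1-K) = 255 × 0.92 × 0.62 = 145.452 → 145
= RGB(112, 65, 145)


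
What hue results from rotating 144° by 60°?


New hue = (H + rotation) mod 360
New hue = (144 + 60) mod 360
= 204 mod 360
= 204°


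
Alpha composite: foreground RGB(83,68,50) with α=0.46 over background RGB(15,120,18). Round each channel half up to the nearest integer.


C = α×F + (1-α)×B, with 1-α = 0.54
R: 0.46×83 + 0.54×15 = 38.18 + 8.10 = 46.28 → 46
G: 0.46×68 + 0.54×120 = 31.28 + 64.80 = 96.08 → 96
B: 0.46×50 + 0.54×18 = 23.00 + 9.72 = 32.72 → 33
= RGB(46, 96, 33)


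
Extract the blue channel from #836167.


Color: #836167
R = 83 = 131
G = 61 = 97
B = 67 = 103
Blue = 103


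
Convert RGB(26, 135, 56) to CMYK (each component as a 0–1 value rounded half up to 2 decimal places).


R'=26/255≈0.1020, G'=135/255≈0.5294, B'=56/255≈0.2196
K = 1 - max(R',G',B') = 1 - 135/255 = 120/255 = 0.47058… → 0.47
(1-R'-K)/(1-K) simplifies to (max-R)/max with max = 135:
C = (135-26)/135 = 109/135 = 0.80740… → 0.81
M = (135-135)/135 = 0/135 = 0 → 0.00
Y = (135-56)/135 = 79/135 = 0.58518… → 0.59
= CMYK(0.81, 0.00, 0.59, 0.47)


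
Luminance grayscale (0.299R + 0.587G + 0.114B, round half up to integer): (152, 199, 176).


Gray = 0.299×R + 0.587×G + 0.114×B
Gray = 0.299×152 + 0.587×199 + 0.114×176
Gray = 45.448 + 116.813 + 20.064
Gray = 182.325 → round half up → 182
Gray = 182


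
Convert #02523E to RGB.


02 → 2 (R)
52 → 82 (G)
3E → 62 (B)
= RGB(2, 82, 62)


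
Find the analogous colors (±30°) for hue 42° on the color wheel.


Base hue: 42°
Left analog: (42 - 30) mod 360 = 12°
Right analog: (42 + 30) mod 360 = 72°
Analogous hues = 12° and 72°


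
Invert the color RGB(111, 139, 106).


Invert: (255-R, 255-G, 255-B)
R: 255-111 = 144
G: 255-139 = 116
B: 255-106 = 149
= RGB(144, 116, 149)


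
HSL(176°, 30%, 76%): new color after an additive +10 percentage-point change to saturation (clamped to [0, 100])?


Original S = 30%
Adjustment = +10 percentage points
New S = 30 + (10) = 40
Clamp to [0, 100] → 40
= HSL(176°, 40%, 76%)


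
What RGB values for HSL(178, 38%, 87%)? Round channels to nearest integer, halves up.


H=178°, S=0.38, L=0.87
C = (1-|2L-1|)×S = (1-|0.74|)×0.38 = 0.0988
H' = H/60 = 178/60 ≈ 2.9667; X = C×(1-|H' mod 2 - 1|) ≈ 0.0955
m = L - C/2 = 0.87 - 0.0494 = 0.8206
Sector ⌊H'⌋ = 2 → (R',G',B') = (0.0, 0.0988, ≈0.0955)
RGB = ((R'+m)×255, (G'+m)×255, (B'+m)×255) = (209.253, 234.447, 233.6072)
Round half up → RGB(209, 234, 234)


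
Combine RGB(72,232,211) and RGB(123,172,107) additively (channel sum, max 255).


Additive: each channel = min(255, C₁+C₂)
R: 72+123 = 195 → 195
G: 232+172 = 404 → 255
B: 211+107 = 318 → 255
= RGB(195, 255, 255)


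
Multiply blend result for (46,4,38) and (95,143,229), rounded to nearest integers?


Multiply: C = A×B/255, rounded to nearest integer
R: 46×95/255 = 4370/255 ≈ 17.137 → 17
G: 4×143/255 = 572/255 ≈ 2.243 → 2
B: 38×229/255 = 8702/255 ≈ 34.125 → 34
= RGB(17, 2, 34)


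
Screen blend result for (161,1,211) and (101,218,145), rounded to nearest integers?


Screen: C = 255 - (255-A)×(255-B)/255, rounded to nearest integer
R: 255 - (255-161)×(255-101)/255 = 255 - 14476/255 ≈ 255 - 56.769 = 198.231 → 198
G: 255 - (255-1)×(255-218)/255 = 255 - 9398/255 ≈ 255 - 36.855 = 218.145 → 218
B: 255 - (255-211)×(255-145)/255 = 255 - 4840/255 ≈ 255 - 18.980 = 236.020 → 236
= RGB(198, 218, 236)


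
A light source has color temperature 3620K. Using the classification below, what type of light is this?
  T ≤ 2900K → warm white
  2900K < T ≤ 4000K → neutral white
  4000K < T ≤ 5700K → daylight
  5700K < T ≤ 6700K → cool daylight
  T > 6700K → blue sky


Temperature: 3620K
2900K < 3620K ≤ 4000K → neutral white
Classification: neutral white


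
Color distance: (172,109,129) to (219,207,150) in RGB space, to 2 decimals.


d = √[(R₁-R₂)² + (G₁-G₂)² + (B₁-B₂)²]
d = √[(172-219)² + (109-207)² + (129-150)²]
d = √[2209 + 9604 + 441]
d = √12254
d ≈ 110.70


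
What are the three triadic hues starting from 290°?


Triadic: equally spaced at 120° intervals
H1 = 290°
H2 = (290 + 120) mod 360 = 50°
H3 = (290 + 240) mod 360 = 170°
Triadic = 290°, 50°, 170°


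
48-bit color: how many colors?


Colors = 2^bits = 2^48
= 281,474,976,710,656 colors


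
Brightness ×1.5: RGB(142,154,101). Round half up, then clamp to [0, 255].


Multiply each channel by 1.5, round half up, clamp to [0, 255]
R: 142×1.5 = 213
G: 154×1.5 = 231
B: 101×1.5 = 151.5 → round → 152
= RGB(213, 231, 152)


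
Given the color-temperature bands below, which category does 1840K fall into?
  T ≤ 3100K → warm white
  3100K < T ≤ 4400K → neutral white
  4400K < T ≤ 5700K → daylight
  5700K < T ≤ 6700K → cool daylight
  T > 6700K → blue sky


Temperature: 1840K
1840K ≤ 3100K → warm white
Classification: warm white


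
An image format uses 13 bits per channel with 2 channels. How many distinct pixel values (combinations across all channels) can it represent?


Total bits = 13 bits/channel × 2 channels = 26 bits
Distinct pixel values = 2^26
= 67,108,864 pixel values


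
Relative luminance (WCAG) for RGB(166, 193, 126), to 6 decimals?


Linearize each channel (sRGB transfer function): c = v/255; c_lin = c/12.92 if c ≤ 0.04045, else ((c+0.055)/1.055)^2.4
  R: 166/255 ≈ 0.650980 > 0.04045 → ((0.650980+0.055)/1.055)^2.4 ≈ 0.381326
  G: 193/255 ≈ 0.756863 > 0.04045 → ((0.756863+0.055)/1.055)^2.4 ≈ 0.533276
  B: 126/255 ≈ 0.494118 > 0.04045 → ((0.494118+0.055)/1.055)^2.4 ≈ 0.208637
R_lin = 0.381326, G_lin = 0.533276, B_lin = 0.208637
L = 0.2126×R + 0.7152×G + 0.0722×B
L = 0.2126×0.381326 + 0.7152×0.533276 + 0.0722×0.208637
L ≈ 0.477533


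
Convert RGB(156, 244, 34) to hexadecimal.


R = 156 → 9C (hex)
G = 244 → F4 (hex)
B = 34 → 22 (hex)
Hex = #9CF422


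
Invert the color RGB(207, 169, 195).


Invert: (255-R, 255-G, 255-B)
R: 255-207 = 48
G: 255-169 = 86
B: 255-195 = 60
= RGB(48, 86, 60)


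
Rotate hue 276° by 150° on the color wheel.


New hue = (H + rotation) mod 360
New hue = (276 + 150) mod 360
= 426 mod 360
= 66°


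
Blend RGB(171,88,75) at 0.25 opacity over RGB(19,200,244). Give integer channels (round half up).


C = α×F + (1-α)×B, with 1-α = 0.75
R: 0.25×171 + 0.75×19 = 42.75 + 14.25 = 57.00 → 57
G: 0.25×88 + 0.75×200 = 22.00 + 150.00 = 172.00 → 172
B: 0.25×75 + 0.75×244 = 18.75 + 183.00 = 201.75 → 202
= RGB(57, 172, 202)


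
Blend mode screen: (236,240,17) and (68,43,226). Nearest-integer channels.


Screen: C = 255 - (255-A)×(255-B)/255, rounded to nearest integer
R: 255 - (255-236)×(255-68)/255 = 255 - 3553/255 ≈ 255 - 13.933 = 241.067 → 241
G: 255 - (255-240)×(255-43)/255 = 255 - 3180/255 ≈ 255 - 12.471 = 242.529 → 243
B: 255 - (255-17)×(255-226)/255 = 255 - 6902/255 ≈ 255 - 27.067 = 227.933 → 228
= RGB(241, 243, 228)


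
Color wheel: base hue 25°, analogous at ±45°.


Base hue: 25°
Left analog: (25 - 45) mod 360 = 340°
Right analog: (25 + 45) mod 360 = 70°
Analogous hues = 340° and 70°


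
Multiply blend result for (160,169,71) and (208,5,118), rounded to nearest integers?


Multiply: C = A×B/255, rounded to nearest integer
R: 160×208/255 = 33280/255 ≈ 130.510 → 131
G: 169×5/255 = 845/255 ≈ 3.314 → 3
B: 71×118/255 = 8378/255 ≈ 32.855 → 33
= RGB(131, 3, 33)


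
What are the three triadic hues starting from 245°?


Triadic: equally spaced at 120° intervals
H1 = 245°
H2 = (245 + 120) mod 360 = 5°
H3 = (245 + 240) mod 360 = 125°
Triadic = 245°, 5°, 125°


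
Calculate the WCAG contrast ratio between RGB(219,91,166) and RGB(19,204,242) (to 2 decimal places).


Linearize each sRGB channel c=v/255: c/12.92 if c ≤ 0.04045 else ((c+0.055)/1.055)^2.4
L = 0.2126×R_lin + 0.7152×G_lin + 0.0722×B_lin
Color 1 (219,91,166):
  R=219: 219/255≈0.8588 > 0.04045 → ((0.8588+0.055)/1.055)^2.4 ≈ 0.70838
  G=91: 91/255≈0.3569 > 0.04045 → ((0.3569+0.055)/1.055)^2.4 ≈ 0.10462
  B=166: 166/255≈0.6510 > 0.04045 → ((0.6510+0.055)/1.055)^2.4 ≈ 0.38133
  L1 = 0.2126×0.70838 + 0.7152×0.10462 + 0.0722×0.38133 ≈ 0.25295
Color 2 (19,204,242):
  R=19: 19/255≈0.0745 > 0.04045 → ((0.0745+0.055)/1.055)^2.4 ≈ 0.00651
  G=204: 204/255≈0.8000 > 0.04045 → ((0.8000+0.055)/1.055)^2.4 ≈ 0.60383
  B=242: 242/255≈0.9490 > 0.04045 → ((0.9490+0.055)/1.055)^2.4 ≈ 0.88792
  L2 = 0.2126×0.00651 + 0.7152×0.60383 + 0.0722×0.88792 ≈ 0.49735
Lighter = 0.49735, Darker = 0.25295
Ratio = (L_lighter + 0.05) / (L_darker + 0.05)
Ratio = (0.49735 + 0.05) / (0.25295 + 0.05) = 0.54735 / 0.30295 ≈ 1.8067
Ratio ≈ 1.81:1


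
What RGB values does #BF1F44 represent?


BF → 191 (R)
1F → 31 (G)
44 → 68 (B)
= RGB(191, 31, 68)


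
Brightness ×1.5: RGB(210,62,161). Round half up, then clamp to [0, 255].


Multiply each channel by 1.5, round half up, clamp to [0, 255]
R: 210×1.5 = 315 → clamp → 255
G: 62×1.5 = 93
B: 161×1.5 = 241.5 → round → 242
= RGB(255, 93, 242)


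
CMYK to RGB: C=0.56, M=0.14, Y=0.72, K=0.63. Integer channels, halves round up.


R = 255 × (1-C) × (1-K) = 255 × 0.44 × 0.37 = 41.514 → 42
G = 255 × (1-M) × (1-K) = 255 × 0.86 × 0.37 = 81.141 → 81
B = 255 × (1-Y) × (1-K) = 255 × 0.28 × 0.37 = 26.418 → 26
= RGB(42, 81, 26)


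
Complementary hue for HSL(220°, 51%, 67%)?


Complement = opposite side of color wheel = hue + 180°
H' = (220 + 180) mod 360 = 40°
S and L unchanged.
= HSL(40°, 51%, 67%)


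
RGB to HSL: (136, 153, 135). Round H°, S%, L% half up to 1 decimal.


Normalize: R'=136/255≈0.5333, G'=153/255≈0.6000, B'=135/255≈0.5294
Max=153/255, Min=135/255, Δ=Max-Min=18/255
L = (Max+Min)/2 = (153+135)/510 = 288/510 = 0.56470… → L = 56.5%
L > 0.5 → S = Δ/(2-Max-Min) = 18/(510-153-135) = 18/222 = 0.08108… → S = 8.1%
(the 1/255 factors cancel in S and H, so raw channel differences can be used)
Max is G' → H = 60 × ((B-R)/Δ + 2) = 60 × ((135-136)/18 + 2)
  -1/18 + 2 = -0.0555… + 2 = 1.9444…
  H = 60 × 1.9444… = 116.666…° → H = 116.7°
= HSL(116.7°, 8.1%, 56.5%)


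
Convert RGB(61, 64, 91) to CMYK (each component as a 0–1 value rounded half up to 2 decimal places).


R'=61/255≈0.2392, G'=64/255≈0.2510, B'=91/255≈0.3569
K = 1 - max(R',G',B') = 1 - 91/255 = 164/255 = 0.64313… → 0.64
(1-R'-K)/(1-K) simplifies to (max-R)/max with max = 91:
C = (91-61)/91 = 30/91 = 0.32967… → 0.33
M = (91-64)/91 = 27/91 = 0.29670… → 0.30
Y = (91-91)/91 = 0/91 = 0 → 0.00
= CMYK(0.33, 0.30, 0.00, 0.64)


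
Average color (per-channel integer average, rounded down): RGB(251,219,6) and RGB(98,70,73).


Midpoint: each channel = ⌊(C₁+C₂)/2⌋
R: ⌊(251+98)/2⌋ = 174
G: ⌊(219+70)/2⌋ = 144
B: ⌊(6+73)/2⌋ = 39
= RGB(174, 144, 39)


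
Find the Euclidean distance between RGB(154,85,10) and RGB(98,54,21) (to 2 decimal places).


d = √[(R₁-R₂)² + (G₁-G₂)² + (B₁-B₂)²]
d = √[(154-98)² + (85-54)² + (10-21)²]
d = √[3136 + 961 + 121]
d = √4218
d ≈ 64.95


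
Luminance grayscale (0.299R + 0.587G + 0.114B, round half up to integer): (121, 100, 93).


Gray = 0.299×R + 0.587×G + 0.114×B
Gray = 0.299×121 + 0.587×100 + 0.114×93
Gray = 36.179 + 58.700 + 10.602
Gray = 105.481 → round half up → 105
Gray = 105


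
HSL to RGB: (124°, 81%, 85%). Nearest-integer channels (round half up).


H=124°, S=0.81, L=0.85
C = (1-|2L-1|)×S = (1-|0.70|)×0.81 = 0.243
H' = H/60 = 124/60 ≈ 2.0667; X = C×(1-|H' mod 2 - 1|) = 0.0162
m = L - C/2 = 0.85 - 0.1215 = 0.7285
Sector ⌊H'⌋ = 2 → (R',G',B') = (0.0, 0.243, 0.0162)
RGB = ((R'+m)×255, (G'+m)×255, (B'+m)×255) = (185.7675, 247.7325, 189.8985)
Round half up → RGB(186, 248, 190)


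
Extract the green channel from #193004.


Color: #193004
R = 19 = 25
G = 30 = 48
B = 04 = 4
Green = 48


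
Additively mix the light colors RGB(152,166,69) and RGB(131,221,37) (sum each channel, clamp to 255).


Additive: each channel = min(255, C₁+C₂)
R: 152+131 = 283 → 255
G: 166+221 = 387 → 255
B: 69+37 = 106 → 106
= RGB(255, 255, 106)


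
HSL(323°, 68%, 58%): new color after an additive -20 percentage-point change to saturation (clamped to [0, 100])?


Original S = 68%
Adjustment = -20 percentage points
New S = 68 + (-20) = 48
Clamp to [0, 100] → 48
= HSL(323°, 48%, 58%)


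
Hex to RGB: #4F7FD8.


4F → 79 (R)
7F → 127 (G)
D8 → 216 (B)
= RGB(79, 127, 216)


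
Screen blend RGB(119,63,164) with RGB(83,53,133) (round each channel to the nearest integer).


Screen: C = 255 - (255-A)×(255-B)/255, rounded to nearest integer
R: 255 - (255-119)×(255-83)/255 = 255 - 23392/255 ≈ 255 - 91.733 = 163.267 → 163
G: 255 - (255-63)×(255-53)/255 = 255 - 38784/255 ≈ 255 - 152.094 = 102.906 → 103
B: 255 - (255-164)×(255-133)/255 = 255 - 11102/255 ≈ 255 - 43.537 = 211.463 → 211
= RGB(163, 103, 211)


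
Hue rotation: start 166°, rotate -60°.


New hue = (H + rotation) mod 360
New hue = (166 -60) mod 360
= 106 mod 360
= 106°


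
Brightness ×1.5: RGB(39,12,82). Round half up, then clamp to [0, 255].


Multiply each channel by 1.5, round half up, clamp to [0, 255]
R: 39×1.5 = 58.5 → round → 59
G: 12×1.5 = 18
B: 82×1.5 = 123
= RGB(59, 18, 123)


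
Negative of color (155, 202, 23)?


Invert: (255-R, 255-G, 255-B)
R: 255-155 = 100
G: 255-202 = 53
B: 255-23 = 232
= RGB(100, 53, 232)


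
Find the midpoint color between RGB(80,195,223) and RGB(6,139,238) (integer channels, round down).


Midpoint: each channel = ⌊(C₁+C₂)/2⌋
R: ⌊(80+6)/2⌋ = 43
G: ⌊(195+139)/2⌋ = 167
B: ⌊(223+238)/2⌋ = 230
= RGB(43, 167, 230)


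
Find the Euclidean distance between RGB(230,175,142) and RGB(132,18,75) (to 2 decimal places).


d = √[(R₁-R₂)² + (G₁-G₂)² + (B₁-B₂)²]
d = √[(230-132)² + (175-18)² + (142-75)²]
d = √[9604 + 24649 + 4489]
d = √38742
d ≈ 196.83


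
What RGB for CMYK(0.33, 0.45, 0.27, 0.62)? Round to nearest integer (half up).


R = 255 × (1-C) × (1-K) = 255 × 0.67 × 0.38 = 64.923 → 65
G = 255 × (1-M) × (1-K) = 255 × 0.55 × 0.38 = 53.295 → 53
B = 255 × (1-Y) × (1-K) = 255 × 0.73 × 0.38 = 70.737 → 71
= RGB(65, 53, 71)


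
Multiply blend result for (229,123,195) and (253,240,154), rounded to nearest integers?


Multiply: C = A×B/255, rounded to nearest integer
R: 229×253/255 = 57937/255 ≈ 227.204 → 227
G: 123×240/255 = 29520/255 ≈ 115.765 → 116
B: 195×154/255 = 30030/255 ≈ 117.765 → 118
= RGB(227, 116, 118)


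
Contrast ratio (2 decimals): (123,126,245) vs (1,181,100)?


Linearize each sRGB channel c=v/255: c/12.92 if c ≤ 0.04045 else ((c+0.055)/1.055)^2.4
L = 0.2126×R_lin + 0.7152×G_lin + 0.0722×B_lin
Color 1 (123,126,245):
  R=123: 123/255≈0.4824 > 0.04045 → ((0.4824+0.055)/1.055)^2.4 ≈ 0.19807
  G=126: 126/255≈0.4941 > 0.04045 → ((0.4941+0.055)/1.055)^2.4 ≈ 0.20864
  B=245: 245/255≈0.9608 > 0.04045 → ((0.9608+0.055)/1.055)^2.4 ≈ 0.91310
  L1 = 0.2126×0.19807 + 0.7152×0.20864 + 0.0722×0.91310 ≈ 0.25725
Color 2 (1,181,100):
  R=1: 1/255≈0.0039 ≤ 0.04045 → 0.0039/12.92 ≈ 0.00030
  G=181: 181/255≈0.7098 > 0.04045 → ((0.7098+0.055)/1.055)^2.4 ≈ 0.46208
  B=100: 100/255≈0.3922 > 0.04045 → ((0.3922+0.055)/1.055)^2.4 ≈ 0.12744
  L2 = 0.2126×0.00030 + 0.7152×0.46208 + 0.0722×0.12744 ≈ 0.33974
Lighter = 0.33974, Darker = 0.25725
Ratio = (L_lighter + 0.05) / (L_darker + 0.05)
Ratio = (0.33974 + 0.05) / (0.25725 + 0.05) = 0.38974 / 0.30725 ≈ 1.2685
Ratio ≈ 1.27:1


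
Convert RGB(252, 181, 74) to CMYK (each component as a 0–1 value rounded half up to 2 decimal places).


R'=252/255≈0.9882, G'=181/255≈0.7098, B'=74/255≈0.2902
K = 1 - max(R',G',B') = 1 - 252/255 = 3/255 = 0.01176… → 0.01
(1-R'-K)/(1-K) simplifies to (max-R)/max with max = 252:
C = (252-252)/252 = 0/252 = 0 → 0.00
M = (252-181)/252 = 71/252 = 0.28174… → 0.28
Y = (252-74)/252 = 178/252 = 0.70634… → 0.71
= CMYK(0.00, 0.28, 0.71, 0.01)


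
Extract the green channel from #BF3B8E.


Color: #BF3B8E
R = BF = 191
G = 3B = 59
B = 8E = 142
Green = 59


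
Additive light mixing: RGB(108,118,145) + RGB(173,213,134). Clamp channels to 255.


Additive: each channel = min(255, C₁+C₂)
R: 108+173 = 281 → 255
G: 118+213 = 331 → 255
B: 145+134 = 279 → 255
= RGB(255, 255, 255)


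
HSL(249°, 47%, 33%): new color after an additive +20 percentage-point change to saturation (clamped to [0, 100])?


Original S = 47%
Adjustment = +20 percentage points
New S = 47 + (20) = 67
Clamp to [0, 100] → 67
= HSL(249°, 67%, 33%)


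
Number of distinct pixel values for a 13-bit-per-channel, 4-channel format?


Total bits = 13 bits/channel × 4 channels = 52 bits
Distinct pixel values = 2^52
= 4,503,599,627,370,496 pixel values


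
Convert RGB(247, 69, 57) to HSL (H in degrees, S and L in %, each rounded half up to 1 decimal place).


Normalize: R'=247/255≈0.9686, G'=69/255≈0.2706, B'=57/255≈0.2235
Max=247/255, Min=57/255, Δ=Max-Min=190/255
L = (Max+Min)/2 = (247+57)/510 = 304/510 = 0.59607… → L = 59.6%
L > 0.5 → S = Δ/(2-Max-Min) = 190/(510-247-57) = 190/206 = 0.92233… → S = 92.2%
(the 1/255 factors cancel in S and H, so raw channel differences can be used)
Max is R' → H = 60 × (((G-B)/Δ) mod 6) = 60 × (((69-57)/190) mod 6)
  12/190 = 0.0631…
  H = 60 × 0.0631… = 3.789…° → H = 3.8°
= HSL(3.8°, 92.2%, 59.6%)


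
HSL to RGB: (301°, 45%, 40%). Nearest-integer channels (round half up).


H=301°, S=0.45, L=0.40
C = (1-|2L-1|)×S = (1-|-0.20|)×0.45 = 0.36
H' = H/60 = 301/60 ≈ 5.0167; X = C×(1-|H' mod 2 - 1|) = 0.354
m = L - C/2 = 0.40 - 0.18 = 0.22
Sector ⌊H'⌋ = 5 → (R',G',B') = (0.36, 0.0, 0.354)
RGB = ((R'+m)×255, (G'+m)×255, (B'+m)×255) = (147.9, 56.1, 146.37)
Round half up → RGB(148, 56, 146)


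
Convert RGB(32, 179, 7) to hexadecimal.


R = 32 → 20 (hex)
G = 179 → B3 (hex)
B = 7 → 07 (hex)
Hex = #20B307


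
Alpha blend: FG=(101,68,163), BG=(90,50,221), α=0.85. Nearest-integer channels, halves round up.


C = α×F + (1-α)×B, with 1-α = 0.15
R: 0.85×101 + 0.15×90 = 85.85 + 13.50 = 99.35 → 99
G: 0.85×68 + 0.15×50 = 57.80 + 7.50 = 65.30 → 65
B: 0.85×163 + 0.15×221 = 138.55 + 33.15 = 171.70 → 172
= RGB(99, 65, 172)


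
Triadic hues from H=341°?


Triadic: equally spaced at 120° intervals
H1 = 341°
H2 = (341 + 120) mod 360 = 101°
H3 = (341 + 240) mod 360 = 221°
Triadic = 341°, 101°, 221°


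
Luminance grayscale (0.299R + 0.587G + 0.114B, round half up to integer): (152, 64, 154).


Gray = 0.299×R + 0.587×G + 0.114×B
Gray = 0.299×152 + 0.587×64 + 0.114×154
Gray = 45.448 + 37.568 + 17.556
Gray = 100.572 → round half up → 101
Gray = 101
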